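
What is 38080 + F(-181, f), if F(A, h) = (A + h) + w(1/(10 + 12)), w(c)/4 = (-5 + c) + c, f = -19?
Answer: 416464/11 ≈ 37860.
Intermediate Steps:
w(c) = -20 + 8*c (w(c) = 4*((-5 + c) + c) = 4*(-5 + 2*c) = -20 + 8*c)
F(A, h) = -216/11 + A + h (F(A, h) = (A + h) + (-20 + 8/(10 + 12)) = (A + h) + (-20 + 8/22) = (A + h) + (-20 + 8*(1/22)) = (A + h) + (-20 + 4/11) = (A + h) - 216/11 = -216/11 + A + h)
38080 + F(-181, f) = 38080 + (-216/11 - 181 - 19) = 38080 - 2416/11 = 416464/11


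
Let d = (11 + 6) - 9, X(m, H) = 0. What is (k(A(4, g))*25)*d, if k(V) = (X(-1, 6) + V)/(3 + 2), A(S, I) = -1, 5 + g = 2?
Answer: -40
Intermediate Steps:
g = -3 (g = -5 + 2 = -3)
d = 8 (d = 17 - 9 = 8)
k(V) = V/5 (k(V) = (0 + V)/(3 + 2) = V/5)
(k(A(4, g))*25)*d = (((⅕)*(-1))*25)*8 = -⅕*25*8 = -5*8 = -40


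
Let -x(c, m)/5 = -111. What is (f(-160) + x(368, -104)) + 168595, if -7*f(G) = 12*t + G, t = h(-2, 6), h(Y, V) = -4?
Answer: 1184258/7 ≈ 1.6918e+5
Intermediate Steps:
x(c, m) = 555 (x(c, m) = -5*(-111) = 555)
t = -4
f(G) = 48/7 - G/7 (f(G) = -(12*(-4) + G)/7 = -(-48 + G)/7 = 48/7 - G/7)
(f(-160) + x(368, -104)) + 168595 = ((48/7 - 1/7*(-160)) + 555) + 168595 = ((48/7 + 160/7) + 555) + 168595 = (208/7 + 555) + 168595 = 4093/7 + 168595 = 1184258/7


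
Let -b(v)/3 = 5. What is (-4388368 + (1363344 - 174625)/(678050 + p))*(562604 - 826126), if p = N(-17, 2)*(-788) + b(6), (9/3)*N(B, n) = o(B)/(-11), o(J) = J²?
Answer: 26138680453775946658/22602887 ≈ 1.1564e+12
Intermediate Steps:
b(v) = -15 (b(v) = -3*5 = -15)
N(B, n) = -B²/33 (N(B, n) = (B²/(-11))/3 = (B²*(-1/11))/3 = (-B²/11)/3 = -B²/33)
p = 227237/33 (p = -1/33*(-17)²*(-788) - 15 = -1/33*289*(-788) - 15 = -289/33*(-788) - 15 = 227732/33 - 15 = 227237/33 ≈ 6886.0)
(-4388368 + (1363344 - 174625)/(678050 + p))*(562604 - 826126) = (-4388368 + (1363344 - 174625)/(678050 + 227237/33))*(562604 - 826126) = (-4388368 + 1188719/(22602887/33))*(-263522) = (-4388368 + 1188719*(33/22602887))*(-263522) = (-4388368 + 39227727/22602887)*(-263522) = -99189746790689/22602887*(-263522) = 26138680453775946658/22602887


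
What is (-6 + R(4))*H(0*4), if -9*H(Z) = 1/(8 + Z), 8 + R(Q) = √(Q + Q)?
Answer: 7/36 - √2/36 ≈ 0.15516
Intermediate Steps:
R(Q) = -8 + √2*√Q (R(Q) = -8 + √(Q + Q) = -8 + √(2*Q) = -8 + √2*√Q)
H(Z) = -1/(9*(8 + Z))
(-6 + R(4))*H(0*4) = (-6 + (-8 + √2*√4))*(-1/(72 + 9*(0*4))) = (-6 + (-8 + √2*2))*(-1/(72 + 9*0)) = (-6 + (-8 + 2*√2))*(-1/(72 + 0)) = (-14 + 2*√2)*(-1/72) = 7/36 - √2/36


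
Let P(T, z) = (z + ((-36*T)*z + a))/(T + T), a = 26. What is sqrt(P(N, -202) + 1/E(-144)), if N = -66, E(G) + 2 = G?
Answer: sqrt(697799262)/438 ≈ 60.310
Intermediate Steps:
E(G) = -2 + G
P(T, z) = (26 + z - 36*T*z)/(2*T) (P(T, z) = (z + ((-36*T)*z + 26))/(T + T) = (z + (-36*T*z + 26))/((2*T)) = (z + (26 - 36*T*z))*(1/(2*T)) = (26 + z - 36*T*z)*(1/(2*T)) = (26 + z - 36*T*z)/(2*T))
sqrt(P(N, -202) + 1/E(-144)) = sqrt((1/2)*(26 - 202 - 36*(-66)*(-202))/(-66) + 1/(-2 - 144)) = sqrt((1/2)*(-1/66)*(26 - 202 - 479952) + 1/(-146)) = sqrt((1/2)*(-1/66)*(-480128) - 1/146) = sqrt(10912/3 - 1/146) = sqrt(1593149/438) = sqrt(697799262)/438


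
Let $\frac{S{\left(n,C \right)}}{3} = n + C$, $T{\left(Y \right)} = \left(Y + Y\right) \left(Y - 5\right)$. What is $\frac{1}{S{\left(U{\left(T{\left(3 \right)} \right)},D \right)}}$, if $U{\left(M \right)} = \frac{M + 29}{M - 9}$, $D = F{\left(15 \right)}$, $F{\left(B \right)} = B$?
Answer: $\frac{7}{298} \approx 0.02349$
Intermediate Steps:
$D = 15$
$T{\left(Y \right)} = 2 Y \left(-5 + Y\right)$
$U{\left(M \right)} = \frac{29 + M}{-9 + M}$
$S{\left(n,C \right)} = 3 C + 3 n$ ($S{\left(n,C \right)} = 3 \left(n + C\right) = 3 \left(C + n\right) = 3 C + 3 n$)
$\frac{1}{S{\left(U{\left(T{\left(3 \right)} \right)},D \right)}} = \frac{1}{3 \cdot 15 + 3 \frac{29 + 2 \cdot 3 \left(-5 + 3\right)}{-9 + 2 \cdot 3 \left(-5 + 3\right)}} = \frac{1}{45 + 3 \frac{29 + 2 \cdot 3 \left(-2\right)}{-9 + 2 \cdot 3 \left(-2\right)}} = \frac{1}{45 + 3 \frac{29 - 12}{-9 - 12}} = \frac{1}{45 + 3 \frac{1}{-21} \cdot 17} = \frac{1}{45 + 3 \left(\left(- \frac{1}{21}\right) 17\right)} = \frac{1}{45 + 3 \left(- \frac{17}{21}\right)} = \frac{1}{45 - \frac{17}{7}} = \frac{1}{\frac{298}{7}} = \frac{7}{298}$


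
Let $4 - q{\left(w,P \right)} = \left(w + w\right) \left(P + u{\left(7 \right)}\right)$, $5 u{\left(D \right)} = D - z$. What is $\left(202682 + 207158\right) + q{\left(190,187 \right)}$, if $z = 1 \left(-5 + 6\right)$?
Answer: $338328$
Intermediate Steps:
$z = 1$ ($z = 1 \cdot 1 = 1$)
$u{\left(D \right)} = - \frac{1}{5} + \frac{D}{5}$ ($u{\left(D \right)} = \frac{D - 1}{5} = \frac{-1 + D}{5} = - \frac{1}{5} + \frac{D}{5}$)
$q{\left(w,P \right)} = 4 - 2 w \left(\frac{6}{5} + P\right)$ ($q{\left(w,P \right)} = 4 - \left(w + w\right) \left(P + \left(- \frac{1}{5} + \frac{1}{5} \cdot 7\right)\right) = 4 - 2 w \left(P + \left(- \frac{1}{5} + \frac{7}{5}\right)\right) = 4 - 2 w \left(P + \frac{6}{5}\right) = 4 - 2 w \left(\frac{6}{5} + P\right)$)
$\left(202682 + 207158\right) + q{\left(190,187 \right)} = \left(202682 + 207158\right) - \left(452 + 71060\right) = 409840 - 71512 = 338328$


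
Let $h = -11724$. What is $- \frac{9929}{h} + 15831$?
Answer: $\frac{185612573}{11724} \approx 15832.0$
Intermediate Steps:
$- \frac{9929}{h} + 15831 = - \frac{9929}{-11724} + 15831 = \left(-9929\right) \left(- \frac{1}{11724}\right) + 15831 = \frac{9929}{11724} + 15831 = \frac{185612573}{11724}$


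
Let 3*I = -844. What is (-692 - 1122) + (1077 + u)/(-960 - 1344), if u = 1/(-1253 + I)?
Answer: -1603582783/883776 ≈ -1814.5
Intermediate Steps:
I = -844/3 (I = (1/3)*(-844) = -844/3 ≈ -281.33)
u = -3/4603 (u = 1/(-1253 - 844/3) = 1/(-4603/3) = -3/4603 ≈ -0.00065175)
(-692 - 1122) + (1077 + u)/(-960 - 1344) = (-692 - 1122) + (1077 - 3/4603)/(-960 - 1344) = -1814 + (4957428/4603)/(-2304) = -1814 + (4957428/4603)*(-1/2304) = -1814 - 413119/883776 = -1603582783/883776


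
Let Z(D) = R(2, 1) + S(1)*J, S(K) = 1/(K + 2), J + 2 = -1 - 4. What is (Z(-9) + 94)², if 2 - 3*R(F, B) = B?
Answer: 8464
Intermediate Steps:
J = -7 (J = -2 + (-1 - 4) = -2 - 5 = -7)
R(F, B) = ⅔ - B/3
S(K) = 1/(2 + K)
Z(D) = -2 (Z(D) = (⅔ - ⅓*1) - 7/(2 + 1) = (⅔ - ⅓) - 7/3 = ⅓ + (⅓)*(-7) = ⅓ - 7/3 = -2)
(Z(-9) + 94)² = (-2 + 94)² = 92² = 8464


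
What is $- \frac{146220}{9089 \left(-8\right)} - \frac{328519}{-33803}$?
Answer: $\frac{7207487047}{614470934} \approx 11.73$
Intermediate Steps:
$- \frac{146220}{9089 \left(-8\right)} - \frac{328519}{-33803} = - \frac{146220}{-72712} - - \frac{328519}{33803} = \left(-146220\right) \left(- \frac{1}{72712}\right) + \frac{328519}{33803} = \frac{36555}{18178} + \frac{328519}{33803} = \frac{7207487047}{614470934}$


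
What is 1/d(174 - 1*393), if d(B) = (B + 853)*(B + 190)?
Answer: -1/18386 ≈ -5.4389e-5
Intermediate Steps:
d(B) = (190 + B)*(853 + B) (d(B) = (853 + B)*(190 + B) = (190 + B)*(853 + B))
1/d(174 - 1*393) = 1/(162070 + (174 - 1*393)² + 1043*(174 - 1*393)) = 1/(162070 + (174 - 393)² + 1043*(174 - 393)) = 1/(162070 + (-219)² + 1043*(-219)) = 1/(162070 + 47961 - 228417) = 1/(-18386) = -1/18386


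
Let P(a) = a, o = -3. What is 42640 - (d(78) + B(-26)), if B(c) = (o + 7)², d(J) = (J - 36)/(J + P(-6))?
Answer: 511481/12 ≈ 42623.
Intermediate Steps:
d(J) = (-36 + J)/(-6 + J) (d(J) = (J - 36)/(J - 6) = (-36 + J)/(-6 + J))
B(c) = 16 (B(c) = (-3 + 7)² = 4² = 16)
42640 - (d(78) + B(-26)) = 42640 - ((-36 + 78)/(-6 + 78) + 16) = 42640 - (42/72 + 16) = 42640 - ((1/72)*42 + 16) = 42640 - (7/12 + 16) = 42640 - 1*199/12 = 42640 - 199/12 = 511481/12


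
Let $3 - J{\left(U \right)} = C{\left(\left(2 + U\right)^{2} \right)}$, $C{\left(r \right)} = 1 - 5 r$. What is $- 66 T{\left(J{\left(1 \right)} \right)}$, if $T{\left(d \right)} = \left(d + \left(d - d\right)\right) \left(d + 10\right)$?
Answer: $-176814$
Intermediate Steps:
$J{\left(U \right)} = 2 + 5 \left(2 + U\right)^{2}$ ($J{\left(U \right)} = 3 - \left(1 - 5 \left(2 + U\right)^{2}\right) = 3 + \left(-1 + 5 \left(2 + U\right)^{2}\right) = 2 + 5 \left(2 + U\right)^{2}$)
$T{\left(d \right)} = d \left(10 + d\right)$ ($T{\left(d \right)} = \left(d + 0\right) \left(10 + d\right) = d \left(10 + d\right)$)
$- 66 T{\left(J{\left(1 \right)} \right)} = - 66 \left(2 + 5 \left(2 + 1\right)^{2}\right) \left(10 + \left(2 + 5 \left(2 + 1\right)^{2}\right)\right) = - 66 \left(2 + 5 \cdot 3^{2}\right) \left(10 + \left(2 + 5 \cdot 3^{2}\right)\right) = - 66 \left(2 + 5 \cdot 9\right) \left(10 + \left(2 + 5 \cdot 9\right)\right) = - 66 \left(2 + 45\right) \left(10 + \left(2 + 45\right)\right) = - 66 \cdot 47 \left(10 + 47\right) = - 66 \cdot 47 \cdot 57 = \left(-66\right) 2679 = -176814$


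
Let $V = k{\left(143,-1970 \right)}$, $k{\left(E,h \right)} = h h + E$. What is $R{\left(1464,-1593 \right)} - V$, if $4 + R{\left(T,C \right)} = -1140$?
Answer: $-3882187$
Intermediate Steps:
$R{\left(T,C \right)} = -1144$ ($R{\left(T,C \right)} = -4 - 1140 = -1144$)
$k{\left(E,h \right)} = E + h^{2}$ ($k{\left(E,h \right)} = h^{2} + E = E + h^{2}$)
$V = 3881043$ ($V = 143 + \left(-1970\right)^{2} = 143 + 3880900 = 3881043$)
$R{\left(1464,-1593 \right)} - V = -1144 - 3881043 = -3882187$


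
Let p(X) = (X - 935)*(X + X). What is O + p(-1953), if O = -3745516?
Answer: 7535012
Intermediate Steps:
p(X) = 2*X*(-935 + X) (p(X) = (-935 + X)*(2*X) = 2*X*(-935 + X))
O + p(-1953) = -3745516 + 2*(-1953)*(-935 - 1953) = -3745516 + 2*(-1953)*(-2888) = -3745516 + 11280528 = 7535012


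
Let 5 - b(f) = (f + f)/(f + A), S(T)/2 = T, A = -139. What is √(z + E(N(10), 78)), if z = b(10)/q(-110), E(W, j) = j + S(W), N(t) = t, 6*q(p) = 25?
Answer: 2*√1146810/215 ≈ 9.9618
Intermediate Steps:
S(T) = 2*T
b(f) = 5 - 2*f/(-139 + f) (b(f) = 5 - (f + f)/(f - 139) = 5 - 2*f/(-139 + f))
q(p) = 25/6 (q(p) = (⅙)*25 = 25/6)
E(W, j) = j + 2*W
z = 266/215 (z = ((-695 + 3*10)/(-139 + 10))/(25/6) = ((-695 + 30)/(-129))*(6/25) = -1/129*(-665)*(6/25) = (665/129)*(6/25) = 266/215 ≈ 1.2372)
√(z + E(N(10), 78)) = √(266/215 + (78 + 2*10)) = √(266/215 + (78 + 20)) = √(266/215 + 98) = √(21336/215) = 2*√1146810/215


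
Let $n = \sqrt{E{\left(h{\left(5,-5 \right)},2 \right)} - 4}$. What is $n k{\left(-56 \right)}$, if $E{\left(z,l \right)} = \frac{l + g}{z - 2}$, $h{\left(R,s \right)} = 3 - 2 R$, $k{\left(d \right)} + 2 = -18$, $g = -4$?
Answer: $- \frac{20 i \sqrt{34}}{3} \approx - 38.873 i$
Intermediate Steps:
$k{\left(d \right)} = -20$ ($k{\left(d \right)} = -2 - 18 = -20$)
$E{\left(z,l \right)} = \frac{-4 + l}{-2 + z}$ ($E{\left(z,l \right)} = \frac{l - 4}{z - 2} = \frac{-4 + l}{-2 + z}$)
$n = \frac{i \sqrt{34}}{3}$ ($n = \sqrt{\frac{-4 + 2}{-2 + \left(3 - 10\right)} - 4} = \sqrt{\frac{1}{-2 + \left(3 - 10\right)} \left(-2\right) - 4} = \sqrt{\frac{1}{-2 - 7} \left(-2\right) - 4} = \sqrt{\frac{1}{-9} \left(-2\right) - 4} = \sqrt{\left(- \frac{1}{9}\right) \left(-2\right) - 4} = \sqrt{\frac{2}{9} - 4} = \sqrt{- \frac{34}{9}} = \frac{i \sqrt{34}}{3} \approx 1.9437 i$)
$n k{\left(-56 \right)} = \frac{i \sqrt{34}}{3} \left(-20\right) = - \frac{20 i \sqrt{34}}{3}$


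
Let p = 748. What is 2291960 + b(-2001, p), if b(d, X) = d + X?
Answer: 2290707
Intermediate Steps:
b(d, X) = X + d
2291960 + b(-2001, p) = 2291960 + (748 - 2001) = 2291960 - 1253 = 2290707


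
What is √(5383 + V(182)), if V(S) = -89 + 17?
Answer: √5311 ≈ 72.877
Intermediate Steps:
V(S) = -72
√(5383 + V(182)) = √(5383 - 72) = √5311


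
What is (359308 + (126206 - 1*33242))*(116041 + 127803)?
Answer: 110283813568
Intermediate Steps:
(359308 + (126206 - 1*33242))*(116041 + 127803) = (359308 + (126206 - 33242))*243844 = (359308 + 92964)*243844 = 452272*243844 = 110283813568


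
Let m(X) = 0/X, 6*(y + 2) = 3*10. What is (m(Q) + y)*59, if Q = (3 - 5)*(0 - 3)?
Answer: 177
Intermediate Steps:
y = 3 (y = -2 + (3*10)/6 = -2 + (⅙)*30 = -2 + 5 = 3)
Q = 6 (Q = -2*(-3) = 6)
m(X) = 0
(m(Q) + y)*59 = (0 + 3)*59 = 3*59 = 177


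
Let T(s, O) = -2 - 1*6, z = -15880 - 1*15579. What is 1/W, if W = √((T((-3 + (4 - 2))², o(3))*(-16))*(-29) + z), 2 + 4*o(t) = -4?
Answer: -I*√35171/35171 ≈ -0.0053322*I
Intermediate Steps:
o(t) = -3/2 (o(t) = -½ + (¼)*(-4) = -½ - 1 = -3/2)
z = -31459 (z = -15880 - 15579 = -31459)
T(s, O) = -8 (T(s, O) = -2 - 6 = -8)
W = I*√35171 (W = √(-8*(-16)*(-29) - 31459) = √(128*(-29) - 31459) = √(-3712 - 31459) = √(-35171) = I*√35171 ≈ 187.54*I)
1/W = 1/(I*√35171) = -I*√35171/35171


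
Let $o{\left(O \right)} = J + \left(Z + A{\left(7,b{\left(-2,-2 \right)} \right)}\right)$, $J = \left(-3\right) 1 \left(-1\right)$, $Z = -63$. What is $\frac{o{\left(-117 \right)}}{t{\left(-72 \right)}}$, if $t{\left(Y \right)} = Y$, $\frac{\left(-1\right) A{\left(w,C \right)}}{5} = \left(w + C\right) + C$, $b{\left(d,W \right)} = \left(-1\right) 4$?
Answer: $\frac{55}{72} \approx 0.76389$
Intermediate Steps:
$b{\left(d,W \right)} = -4$
$A{\left(w,C \right)} = - 10 C - 5 w$ ($A{\left(w,C \right)} = - 5 \left(\left(w + C\right) + C\right) = - 5 \left(\left(C + w\right) + C\right) = - 5 \left(w + 2 C\right) = - 10 C - 5 w$)
$J = 3$ ($J = \left(-3\right) \left(-1\right) = 3$)
$o{\left(O \right)} = -55$ ($o{\left(O \right)} = 3 - 58 = -55$)
$\frac{o{\left(-117 \right)}}{t{\left(-72 \right)}} = - \frac{55}{-72} = \left(-55\right) \left(- \frac{1}{72}\right) = \frac{55}{72}$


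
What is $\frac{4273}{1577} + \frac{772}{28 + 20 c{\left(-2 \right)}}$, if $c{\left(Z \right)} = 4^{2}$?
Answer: $\frac{676112}{137199} \approx 4.928$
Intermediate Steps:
$c{\left(Z \right)} = 16$
$\frac{4273}{1577} + \frac{772}{28 + 20 c{\left(-2 \right)}} = \frac{4273}{1577} + \frac{772}{28 + 20 \cdot 16} = 4273 \cdot \frac{1}{1577} + \frac{772}{28 + 320} = \frac{4273}{1577} + \frac{772}{348} = \frac{4273}{1577} + 772 \cdot \frac{1}{348} = \frac{4273}{1577} + \frac{193}{87} = \frac{676112}{137199}$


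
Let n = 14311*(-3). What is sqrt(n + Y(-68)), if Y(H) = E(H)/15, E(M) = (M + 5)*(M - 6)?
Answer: 9*I*sqrt(13155)/5 ≈ 206.45*I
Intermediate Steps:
n = -42933
E(M) = (-6 + M)*(5 + M) (E(M) = (5 + M)*(-6 + M) = (-6 + M)*(5 + M))
Y(H) = -2 - H/15 + H**2/15 (Y(H) = (-30 + H**2 - H)/15 = (-30 + H**2 - H)*(1/15) = -2 - H/15 + H**2/15)
sqrt(n + Y(-68)) = sqrt(-42933 + (-2 - 1/15*(-68) + (1/15)*(-68)**2)) = sqrt(-42933 + (-2 + 68/15 + (1/15)*4624)) = sqrt(-42933 + (-2 + 68/15 + 4624/15)) = sqrt(-42933 + 1554/5) = sqrt(-213111/5) = 9*I*sqrt(13155)/5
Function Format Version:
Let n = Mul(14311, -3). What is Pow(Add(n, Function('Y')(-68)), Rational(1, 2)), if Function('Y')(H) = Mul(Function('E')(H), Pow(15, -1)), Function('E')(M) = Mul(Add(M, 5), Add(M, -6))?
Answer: Mul(Rational(9, 5), I, Pow(13155, Rational(1, 2))) ≈ Mul(206.45, I)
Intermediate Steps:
n = -42933
Function('E')(M) = Mul(Add(-6, M), Add(5, M)) (Function('E')(M) = Mul(Add(5, M), Add(-6, M)) = Mul(Add(-6, M), Add(5, M)))
Function('Y')(H) = Add(-2, Mul(Rational(-1, 15), H), Mul(Rational(1, 15), Pow(H, 2))) (Function('Y')(H) = Mul(Add(-30, Pow(H, 2), Mul(-1, H)), Pow(15, -1)) = Mul(Add(-30, Pow(H, 2), Mul(-1, H)), Rational(1, 15)) = Add(-2, Mul(Rational(-1, 15), H), Mul(Rational(1, 15), Pow(H, 2))))
Pow(Add(n, Function('Y')(-68)), Rational(1, 2)) = Pow(Add(-42933, Add(-2, Mul(Rational(-1, 15), -68), Mul(Rational(1, 15), Pow(-68, 2)))), Rational(1, 2)) = Pow(Add(-42933, Add(-2, Rational(68, 15), Mul(Rational(1, 15), 4624))), Rational(1, 2)) = Pow(Add(-42933, Add(-2, Rational(68, 15), Rational(4624, 15))), Rational(1, 2)) = Pow(Add(-42933, Rational(1554, 5)), Rational(1, 2)) = Pow(Rational(-213111, 5), Rational(1, 2)) = Mul(Rational(9, 5), I, Pow(13155, Rational(1, 2)))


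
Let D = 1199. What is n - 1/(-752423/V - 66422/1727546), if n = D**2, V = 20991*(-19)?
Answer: 915287380356896243/636677162060 ≈ 1.4376e+6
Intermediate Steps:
V = -398829
n = 1437601 (n = 1199**2 = 1437601)
n - 1/(-752423/V - 66422/1727546) = 1437601 - 1/(-752423/(-398829) - 66422/1727546) = 1437601 - 1/(-752423*(-1/398829) - 66422*1/1727546) = 1437601 - 1/(752423/398829 - 33211/863773) = 1437601 - 1/636677162060/344497721817 = 1437601 - 1*344497721817/636677162060 = 1437601 - 344497721817/636677162060 = 915287380356896243/636677162060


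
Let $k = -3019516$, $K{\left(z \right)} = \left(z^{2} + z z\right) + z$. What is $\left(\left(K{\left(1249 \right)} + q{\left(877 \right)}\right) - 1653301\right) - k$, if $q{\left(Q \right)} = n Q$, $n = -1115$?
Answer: $3509611$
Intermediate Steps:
$K{\left(z \right)} = z + 2 z^{2}$ ($K{\left(z \right)} = \left(z^{2} + z^{2}\right) + z = 2 z^{2} + z = z + 2 z^{2}$)
$q{\left(Q \right)} = - 1115 Q$
$\left(\left(K{\left(1249 \right)} + q{\left(877 \right)}\right) - 1653301\right) - k = \left(\left(1249 \left(1 + 2 \cdot 1249\right) - 977855\right) - 1653301\right) - -3019516 = \left(\left(1249 \left(1 + 2498\right) - 977855\right) - 1653301\right) + 3019516 = \left(\left(1249 \cdot 2499 - 977855\right) - 1653301\right) + 3019516 = \left(\left(3121251 - 977855\right) - 1653301\right) + 3019516 = \left(2143396 - 1653301\right) + 3019516 = 490095 + 3019516 = 3509611$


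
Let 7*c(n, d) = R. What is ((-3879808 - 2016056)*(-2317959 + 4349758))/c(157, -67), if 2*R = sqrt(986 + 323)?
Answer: -2178038287152*sqrt(1309)/17 ≈ -4.6354e+12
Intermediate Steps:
R = sqrt(1309)/2 (R = sqrt(986 + 323)/2 = sqrt(1309)/2 ≈ 18.090)
c(n, d) = sqrt(1309)/14 (c(n, d) = (sqrt(1309)/2)/7 = sqrt(1309)/14)
((-3879808 - 2016056)*(-2317959 + 4349758))/c(157, -67) = ((-3879808 - 2016056)*(-2317959 + 4349758))/((sqrt(1309)/14)) = (-5895864*2031799)*(2*sqrt(1309)/187) = -2178038287152*sqrt(1309)/17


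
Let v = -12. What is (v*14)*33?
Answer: -5544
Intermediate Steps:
(v*14)*33 = -12*14*33 = -168*33 = -5544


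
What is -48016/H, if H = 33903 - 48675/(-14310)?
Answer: -45807264/32346707 ≈ -1.4161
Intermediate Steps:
H = 32346707/954 (H = 33903 - 48675*(-1/14310) = 33903 + 3245/954 = 32346707/954 ≈ 33906.)
-48016/H = -48016/32346707/954 = -48016*954/32346707 = -45807264/32346707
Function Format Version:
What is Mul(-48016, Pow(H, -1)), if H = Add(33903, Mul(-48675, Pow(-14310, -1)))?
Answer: Rational(-45807264, 32346707) ≈ -1.4161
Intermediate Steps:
H = Rational(32346707, 954) (H = Add(33903, Mul(-48675, Rational(-1, 14310))) = Add(33903, Rational(3245, 954)) = Rational(32346707, 954) ≈ 33906.)
Mul(-48016, Pow(H, -1)) = Mul(-48016, Pow(Rational(32346707, 954), -1)) = Mul(-48016, Rational(954, 32346707)) = Rational(-45807264, 32346707)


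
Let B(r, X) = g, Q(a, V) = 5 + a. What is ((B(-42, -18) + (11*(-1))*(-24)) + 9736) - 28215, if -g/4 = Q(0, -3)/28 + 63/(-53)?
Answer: -6756266/371 ≈ -18211.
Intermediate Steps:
g = 1499/371 (g = -4*((5 + 0)/28 + 63/(-53)) = -4*(5*(1/28) + 63*(-1/53)) = -4*(5/28 - 63/53) = -4*(-1499/1484) = 1499/371 ≈ 4.0404)
B(r, X) = 1499/371
((B(-42, -18) + (11*(-1))*(-24)) + 9736) - 28215 = ((1499/371 + (11*(-1))*(-24)) + 9736) - 28215 = ((1499/371 - 11*(-24)) + 9736) - 28215 = ((1499/371 + 264) + 9736) - 28215 = (99443/371 + 9736) - 28215 = 3711499/371 - 28215 = -6756266/371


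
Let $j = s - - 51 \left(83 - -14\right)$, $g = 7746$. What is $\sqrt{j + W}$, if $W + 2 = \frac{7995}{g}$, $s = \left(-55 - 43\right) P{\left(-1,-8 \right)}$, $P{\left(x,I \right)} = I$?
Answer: $\frac{\sqrt{38200542826}}{2582} \approx 75.697$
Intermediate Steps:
$s = 784$ ($s = \left(-55 - 43\right) \left(-8\right) = \left(-98\right) \left(-8\right) = 784$)
$W = - \frac{2499}{2582}$ ($W = -2 + \frac{7995}{7746} = -2 + 7995 \cdot \frac{1}{7746} = -2 + \frac{2665}{2582} = - \frac{2499}{2582} \approx -0.96785$)
$j = 5731$ ($j = 784 - - 51 \left(83 - -14\right) = 784 - - 51 \left(83 + 14\right) = 784 - \left(-51\right) 97 = 784 - -4947 = 784 + 4947 = 5731$)
$\sqrt{j + W} = \sqrt{5731 - \frac{2499}{2582}} = \sqrt{\frac{14794943}{2582}} = \frac{\sqrt{38200542826}}{2582}$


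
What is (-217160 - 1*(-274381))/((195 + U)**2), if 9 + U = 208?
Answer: 57221/155236 ≈ 0.36861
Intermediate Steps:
U = 199 (U = -9 + 208 = 199)
(-217160 - 1*(-274381))/((195 + U)**2) = (-217160 - 1*(-274381))/((195 + 199)**2) = (-217160 + 274381)/(394**2) = 57221/155236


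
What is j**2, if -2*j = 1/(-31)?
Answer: 1/3844 ≈ 0.00026015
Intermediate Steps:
j = 1/62 (j = -1/2/(-31) = -1/2*(-1/31) = 1/62 ≈ 0.016129)
j**2 = (1/62)**2 = 1/3844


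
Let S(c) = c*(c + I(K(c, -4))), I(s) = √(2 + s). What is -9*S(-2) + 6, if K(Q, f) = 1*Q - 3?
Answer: -30 + 18*I*√3 ≈ -30.0 + 31.177*I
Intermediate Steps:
K(Q, f) = -3 + Q (K(Q, f) = Q - 3 = -3 + Q)
S(c) = c*(c + √(-1 + c)) (S(c) = c*(c + √(2 + (-3 + c))) = c*(c + √(-1 + c)))
-9*S(-2) + 6 = -(-18)*(-2 + √(-1 - 2)) + 6 = -(-18)*(-2 + √(-3)) + 6 = -(-18)*(-2 + I*√3) + 6 = -9*(4 - 2*I*√3) + 6 = (-36 + 18*I*√3) + 6 = -30 + 18*I*√3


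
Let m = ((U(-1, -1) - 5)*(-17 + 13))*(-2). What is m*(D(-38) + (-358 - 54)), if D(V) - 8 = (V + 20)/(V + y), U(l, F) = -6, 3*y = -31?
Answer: 5150288/145 ≈ 35519.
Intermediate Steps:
y = -31/3 (y = (1/3)*(-31) = -31/3 ≈ -10.333)
D(V) = 8 + (20 + V)/(-31/3 + V) (D(V) = 8 + (V + 20)/(V - 31/3) = 8 + (20 + V)/(-31/3 + V))
m = -88 (m = ((-6 - 5)*(-17 + 13))*(-2) = -11*(-4)*(-2) = 44*(-2) = -88)
m*(D(-38) + (-358 - 54)) = -88*((-188 + 27*(-38))/(-31 + 3*(-38)) + (-358 - 54)) = -88*((-188 - 1026)/(-31 - 114) - 412) = -88*(-1214/(-145) - 412) = -88*(-1/145*(-1214) - 412) = -88*(1214/145 - 412) = -88*(-58526/145) = 5150288/145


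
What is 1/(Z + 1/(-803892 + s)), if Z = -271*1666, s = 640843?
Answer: -163049/73614340815 ≈ -2.2149e-6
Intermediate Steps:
Z = -451486
1/(Z + 1/(-803892 + s)) = 1/(-451486 + 1/(-803892 + 640843)) = 1/(-451486 + 1/(-163049)) = 1/(-451486 - 1/163049) = 1/(-73614340815/163049) = -163049/73614340815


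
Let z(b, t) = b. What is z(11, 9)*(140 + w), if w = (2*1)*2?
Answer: 1584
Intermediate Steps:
w = 4 (w = 2*2 = 4)
z(11, 9)*(140 + w) = 11*(140 + 4) = 11*144 = 1584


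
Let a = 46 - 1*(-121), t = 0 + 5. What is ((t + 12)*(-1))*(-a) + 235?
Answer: 3074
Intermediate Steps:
t = 5
a = 167 (a = 46 + 121 = 167)
((t + 12)*(-1))*(-a) + 235 = ((5 + 12)*(-1))*(-1*167) + 235 = (17*(-1))*(-167) + 235 = -17*(-167) + 235 = 2839 + 235 = 3074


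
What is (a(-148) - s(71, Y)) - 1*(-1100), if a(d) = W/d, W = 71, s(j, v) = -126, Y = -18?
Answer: 181377/148 ≈ 1225.5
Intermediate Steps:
a(d) = 71/d
(a(-148) - s(71, Y)) - 1*(-1100) = (71/(-148) - 1*(-126)) - 1*(-1100) = (71*(-1/148) + 126) + 1100 = (-71/148 + 126) + 1100 = 18577/148 + 1100 = 181377/148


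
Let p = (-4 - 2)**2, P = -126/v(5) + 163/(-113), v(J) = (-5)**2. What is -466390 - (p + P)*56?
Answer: -1322221422/2825 ≈ -4.6804e+5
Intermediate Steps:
v(J) = 25
P = -18313/2825 (P = -126/25 + 163/(-113) = -126*1/25 + 163*(-1/113) = -126/25 - 163/113 = -18313/2825 ≈ -6.4825)
p = 36 (p = (-6)**2 = 36)
-466390 - (p + P)*56 = -466390 - (36 - 18313/2825)*56 = -466390 - 83387*56/2825 = -466390 - 1*4669672/2825 = -466390 - 4669672/2825 = -1322221422/2825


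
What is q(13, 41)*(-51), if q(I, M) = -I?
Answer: 663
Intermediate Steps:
q(13, 41)*(-51) = -1*13*(-51) = -13*(-51) = 663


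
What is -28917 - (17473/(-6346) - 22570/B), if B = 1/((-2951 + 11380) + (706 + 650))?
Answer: 1401314427891/6346 ≈ 2.2082e+8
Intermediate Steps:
B = 1/9785 (B = 1/(8429 + 1356) = 1/9785 ≈ 0.00010220)
-28917 - (17473/(-6346) - 22570/B) = -28917 - (17473/(-6346) - 22570/1/9785) = -28917 - (17473*(-1/6346) - 22570*9785) = -28917 - (-17473/6346 - 220847450) = -28917 - 1*(-1401497935173/6346) = -28917 + 1401497935173/6346 = 1401314427891/6346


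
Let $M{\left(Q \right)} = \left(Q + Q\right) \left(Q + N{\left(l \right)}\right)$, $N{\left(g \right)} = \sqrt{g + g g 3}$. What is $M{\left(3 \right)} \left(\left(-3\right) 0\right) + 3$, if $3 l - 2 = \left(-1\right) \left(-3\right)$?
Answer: $3$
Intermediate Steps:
$l = \frac{5}{3}$ ($l = \frac{2}{3} + \frac{\left(-1\right) \left(-3\right)}{3} = \frac{2}{3} + \frac{1}{3} \cdot 3 = \frac{2}{3} + 1 = \frac{5}{3} \approx 1.6667$)
$N{\left(g \right)} = \sqrt{g + 3 g^{2}}$ ($N{\left(g \right)} = \sqrt{g + g^{2} \cdot 3} = \sqrt{g + 3 g^{2}}$)
$M{\left(Q \right)} = 2 Q \left(Q + \sqrt{10}\right)$ ($M{\left(Q \right)} = \left(Q + Q\right) \left(Q + \sqrt{\frac{5 \left(1 + 3 \cdot \frac{5}{3}\right)}{3}}\right) = 2 Q \left(Q + \sqrt{\frac{5 \left(1 + 5\right)}{3}}\right) = 2 Q \left(Q + \sqrt{\frac{5}{3} \cdot 6}\right) = 2 Q \left(Q + \sqrt{10}\right)$)
$M{\left(3 \right)} \left(\left(-3\right) 0\right) + 3 = 2 \cdot 3 \left(3 + \sqrt{10}\right) \left(\left(-3\right) 0\right) + 3 = \left(18 + 6 \sqrt{10}\right) 0 + 3 = 0 + 3 = 3$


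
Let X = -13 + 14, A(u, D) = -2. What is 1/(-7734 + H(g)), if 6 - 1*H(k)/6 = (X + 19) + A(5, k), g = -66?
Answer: -1/7806 ≈ -0.00012811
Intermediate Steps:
X = 1
H(k) = -72 (H(k) = 36 - 6*((1 + 19) - 2) = 36 - 6*(20 - 2) = 36 - 6*18 = 36 - 108 = -72)
1/(-7734 + H(g)) = 1/(-7734 - 72) = 1/(-7806) = -1/7806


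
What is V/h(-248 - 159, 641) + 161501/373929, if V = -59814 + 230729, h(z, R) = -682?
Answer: -63799931353/255019578 ≈ -250.18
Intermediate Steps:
V = 170915
V/h(-248 - 159, 641) + 161501/373929 = 170915/(-682) + 161501/373929 = 170915*(-1/682) + 161501*(1/373929) = -170915/682 + 161501/373929 = -63799931353/255019578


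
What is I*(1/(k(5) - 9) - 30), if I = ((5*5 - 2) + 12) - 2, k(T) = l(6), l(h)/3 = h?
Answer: -2959/3 ≈ -986.33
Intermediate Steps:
l(h) = 3*h
k(T) = 18 (k(T) = 3*6 = 18)
I = 33 (I = ((25 - 2) + 12) - 2 = (23 + 12) - 2 = 35 - 2 = 33)
I*(1/(k(5) - 9) - 30) = 33*(1/(18 - 9) - 30) = 33*(1/9 - 30) = 33*(⅑ - 30) = 33*(-269/9) = -2959/3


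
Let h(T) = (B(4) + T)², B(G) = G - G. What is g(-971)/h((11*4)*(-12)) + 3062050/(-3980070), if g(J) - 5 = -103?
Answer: -4744669967/6164332416 ≈ -0.76970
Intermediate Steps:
g(J) = -98 (g(J) = 5 - 103 = -98)
B(G) = 0
h(T) = T² (h(T) = (0 + T)² = T²)
g(-971)/h((11*4)*(-12)) + 3062050/(-3980070) = -98/(((11*4)*(-12))²) + 3062050/(-3980070) = -98/((44*(-12))²) + 3062050*(-1/3980070) = -98/((-528)²) - 306205/398007 = -98/278784 - 306205/398007 = -98*1/278784 - 306205/398007 = -49/139392 - 306205/398007 = -4744669967/6164332416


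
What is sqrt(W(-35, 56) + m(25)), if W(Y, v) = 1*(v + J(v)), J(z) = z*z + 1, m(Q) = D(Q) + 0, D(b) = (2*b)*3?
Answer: sqrt(3343) ≈ 57.819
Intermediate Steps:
D(b) = 6*b
m(Q) = 6*Q (m(Q) = 6*Q + 0 = 6*Q)
J(z) = 1 + z**2 (J(z) = z**2 + 1 = 1 + z**2)
W(Y, v) = 1 + v + v**2 (W(Y, v) = 1*(v + (1 + v**2)) = 1*(1 + v + v**2) = 1 + v + v**2)
sqrt(W(-35, 56) + m(25)) = sqrt((1 + 56 + 56**2) + 6*25) = sqrt((1 + 56 + 3136) + 150) = sqrt(3193 + 150) = sqrt(3343)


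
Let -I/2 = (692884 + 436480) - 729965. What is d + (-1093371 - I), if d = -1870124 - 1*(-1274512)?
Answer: -890185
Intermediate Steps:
I = -798798 (I = -2*((692884 + 436480) - 729965) = -2*(1129364 - 729965) = -2*399399 = -798798)
d = -595612 (d = -1870124 + 1274512 = -595612)
d + (-1093371 - I) = -595612 + (-1093371 - 1*(-798798)) = -595612 + (-1093371 + 798798) = -595612 - 294573 = -890185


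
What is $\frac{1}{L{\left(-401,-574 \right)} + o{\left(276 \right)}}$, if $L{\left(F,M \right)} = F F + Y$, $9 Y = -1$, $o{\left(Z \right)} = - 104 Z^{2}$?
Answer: $- \frac{9}{69853528} \approx -1.2884 \cdot 10^{-7}$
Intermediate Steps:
$Y = - \frac{1}{9}$ ($Y = \frac{1}{9} \left(-1\right) = - \frac{1}{9} \approx -0.11111$)
$L{\left(F,M \right)} = - \frac{1}{9} + F^{2}$ ($L{\left(F,M \right)} = F F - \frac{1}{9} = F^{2} - \frac{1}{9} = - \frac{1}{9} + F^{2}$)
$\frac{1}{L{\left(-401,-574 \right)} + o{\left(276 \right)}} = \frac{1}{\left(- \frac{1}{9} + \left(-401\right)^{2}\right) - 104 \cdot 276^{2}} = \frac{1}{\left(- \frac{1}{9} + 160801\right) - 7922304} = \frac{1}{\frac{1447208}{9} - 7922304} = \frac{1}{- \frac{69853528}{9}} = - \frac{9}{69853528}$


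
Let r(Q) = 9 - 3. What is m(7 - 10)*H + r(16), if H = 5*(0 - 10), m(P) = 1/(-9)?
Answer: 104/9 ≈ 11.556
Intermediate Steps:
m(P) = -⅑
r(Q) = 6
H = -50 (H = 5*(-10) = -50)
m(7 - 10)*H + r(16) = -⅑*(-50) + 6 = 50/9 + 6 = 104/9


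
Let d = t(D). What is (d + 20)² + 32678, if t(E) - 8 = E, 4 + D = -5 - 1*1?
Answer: 33002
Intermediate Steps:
D = -10 (D = -4 + (-5 - 1*1) = -4 + (-5 - 1) = -4 - 6 = -10)
t(E) = 8 + E
d = -2 (d = 8 - 10 = -2)
(d + 20)² + 32678 = (-2 + 20)² + 32678 = 18² + 32678 = 324 + 32678 = 33002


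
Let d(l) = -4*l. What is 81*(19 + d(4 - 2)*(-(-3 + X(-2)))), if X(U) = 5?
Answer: 2835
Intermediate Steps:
81*(19 + d(4 - 2)*(-(-3 + X(-2)))) = 81*(19 + (-4*(4 - 2))*(-(-3 + 5))) = 81*(19 + (-4*2)*(-1*2)) = 81*(19 - 8*(-2)) = 81*(19 + 16) = 81*35 = 2835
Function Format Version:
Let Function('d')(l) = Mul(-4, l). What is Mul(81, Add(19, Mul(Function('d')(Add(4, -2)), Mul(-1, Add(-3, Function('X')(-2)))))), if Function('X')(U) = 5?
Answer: 2835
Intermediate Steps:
Mul(81, Add(19, Mul(Function('d')(Add(4, -2)), Mul(-1, Add(-3, Function('X')(-2)))))) = Mul(81, Add(19, Mul(Mul(-4, Add(4, -2)), Mul(-1, Add(-3, 5))))) = Mul(81, Add(19, Mul(Mul(-4, 2), Mul(-1, 2)))) = Mul(81, Add(19, Mul(-8, -2))) = Mul(81, Add(19, 16)) = Mul(81, 35) = 2835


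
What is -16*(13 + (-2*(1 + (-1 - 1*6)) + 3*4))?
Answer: -592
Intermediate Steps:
-16*(13 + (-2*(1 + (-1 - 1*6)) + 3*4)) = -16*(13 + (-2*(1 + (-1 - 6)) + 12)) = -16*(13 + (-2*(1 - 7) + 12)) = -16*(13 + (-2*(-6) + 12)) = -16*(13 + (12 + 12)) = -16*(13 + 24) = -16*37 = -592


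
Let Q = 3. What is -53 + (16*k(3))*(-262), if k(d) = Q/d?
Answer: -4245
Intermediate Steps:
k(d) = 3/d
-53 + (16*k(3))*(-262) = -53 + (16*(3/3))*(-262) = -53 + (16*(3*(1/3)))*(-262) = -53 + (16*1)*(-262) = -53 + 16*(-262) = -53 - 4192 = -4245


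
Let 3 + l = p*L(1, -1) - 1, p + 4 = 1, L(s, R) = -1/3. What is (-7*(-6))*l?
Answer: -126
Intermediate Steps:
L(s, R) = -⅓ (L(s, R) = -1*⅓ = -⅓)
p = -3 (p = -4 + 1 = -3)
l = -3 (l = -3 + (-3*(-⅓) - 1) = -3 + (1 - 1) = -3 + 0 = -3)
(-7*(-6))*l = -7*(-6)*(-3) = 42*(-3) = -126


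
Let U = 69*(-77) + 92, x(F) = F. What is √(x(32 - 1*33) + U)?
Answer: I*√5222 ≈ 72.263*I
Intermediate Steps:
U = -5221 (U = -5313 + 92 = -5221)
√(x(32 - 1*33) + U) = √((32 - 1*33) - 5221) = √((32 - 33) - 5221) = √(-1 - 5221) = √(-5222) = I*√5222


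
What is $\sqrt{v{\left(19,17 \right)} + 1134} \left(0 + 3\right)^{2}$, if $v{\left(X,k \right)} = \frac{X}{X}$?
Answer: $9 \sqrt{1135} \approx 303.21$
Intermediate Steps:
$v{\left(X,k \right)} = 1$
$\sqrt{v{\left(19,17 \right)} + 1134} \left(0 + 3\right)^{2} = \sqrt{1 + 1134} \left(0 + 3\right)^{2} = \sqrt{1135} \cdot 3^{2} = \sqrt{1135} \cdot 9 = 9 \sqrt{1135}$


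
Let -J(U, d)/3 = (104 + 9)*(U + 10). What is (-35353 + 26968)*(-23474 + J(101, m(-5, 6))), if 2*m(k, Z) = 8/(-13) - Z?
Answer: 512348655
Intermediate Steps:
m(k, Z) = -4/13 - Z/2 (m(k, Z) = (8/(-13) - Z)/2 = (8*(-1/13) - Z)/2 = (-8/13 - Z)/2 = -4/13 - Z/2)
J(U, d) = -3390 - 339*U (J(U, d) = -3*(104 + 9)*(U + 10) = -339*(10 + U) = -3*(1130 + 113*U) = -3390 - 339*U)
(-35353 + 26968)*(-23474 + J(101, m(-5, 6))) = (-35353 + 26968)*(-23474 + (-3390 - 339*101)) = -8385*(-23474 + (-3390 - 34239)) = -8385*(-23474 - 37629) = -8385*(-61103) = 512348655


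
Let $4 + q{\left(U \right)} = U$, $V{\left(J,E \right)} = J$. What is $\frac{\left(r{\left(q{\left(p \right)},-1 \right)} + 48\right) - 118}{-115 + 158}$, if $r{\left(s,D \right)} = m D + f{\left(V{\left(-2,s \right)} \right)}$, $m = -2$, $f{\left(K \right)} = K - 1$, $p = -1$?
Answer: $- \frac{71}{43} \approx -1.6512$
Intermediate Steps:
$f{\left(K \right)} = -1 + K$
$q{\left(U \right)} = -4 + U$
$r{\left(s,D \right)} = -3 - 2 D$ ($r{\left(s,D \right)} = - 2 D - 3 = -3 - 2 D$)
$\frac{\left(r{\left(q{\left(p \right)},-1 \right)} + 48\right) - 118}{-115 + 158} = \frac{\left(\left(-3 - -2\right) + 48\right) - 118}{-115 + 158} = \frac{\left(\left(-3 + 2\right) + 48\right) - 118}{43} = \left(\left(-1 + 48\right) - 118\right) \frac{1}{43} = \left(47 - 118\right) \frac{1}{43} = \left(-71\right) \frac{1}{43} = - \frac{71}{43}$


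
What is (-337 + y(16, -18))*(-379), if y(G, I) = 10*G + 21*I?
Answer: 210345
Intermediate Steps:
(-337 + y(16, -18))*(-379) = (-337 + (10*16 + 21*(-18)))*(-379) = (-337 + (160 - 378))*(-379) = (-337 - 218)*(-379) = -555*(-379) = 210345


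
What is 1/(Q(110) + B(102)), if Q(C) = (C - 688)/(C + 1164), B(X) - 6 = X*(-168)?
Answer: -637/10912099 ≈ -5.8376e-5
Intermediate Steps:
B(X) = 6 - 168*X (B(X) = 6 + X*(-168) = 6 - 168*X)
Q(C) = (-688 + C)/(1164 + C)
1/(Q(110) + B(102)) = 1/((-688 + 110)/(1164 + 110) + (6 - 168*102)) = 1/(-578/1274 + (6 - 17136)) = 1/((1/1274)*(-578) - 17130) = 1/(-289/637 - 17130) = 1/(-10912099/637) = -637/10912099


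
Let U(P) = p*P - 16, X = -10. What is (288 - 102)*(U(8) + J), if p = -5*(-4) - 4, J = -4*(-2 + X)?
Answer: 29760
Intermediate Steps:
J = 48 (J = -4*(-2 - 10) = -4*(-12) = 48)
p = 16 (p = 20 - 4 = 16)
U(P) = -16 + 16*P (U(P) = 16*P - 16 = -16 + 16*P)
(288 - 102)*(U(8) + J) = (288 - 102)*((-16 + 16*8) + 48) = 186*((-16 + 128) + 48) = 186*(112 + 48) = 186*160 = 29760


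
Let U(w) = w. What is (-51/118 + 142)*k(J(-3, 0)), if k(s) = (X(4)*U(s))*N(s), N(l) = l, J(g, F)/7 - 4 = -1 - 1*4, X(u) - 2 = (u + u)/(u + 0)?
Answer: 1637090/59 ≈ 27747.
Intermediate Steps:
X(u) = 4 (X(u) = 2 + (u + u)/(u + 0) = 2 + (2*u)/u = 2 + 2 = 4)
J(g, F) = -7 (J(g, F) = 28 + 7*(-1 - 1*4) = 28 + 7*(-1 - 4) = 28 + 7*(-5) = 28 - 35 = -7)
k(s) = 4*s**2 (k(s) = (4*s)*s = 4*s**2)
(-51/118 + 142)*k(J(-3, 0)) = (-51/118 + 142)*(4*(-7)**2) = (-51*1/118 + 142)*(4*49) = (-51/118 + 142)*196 = (16705/118)*196 = 1637090/59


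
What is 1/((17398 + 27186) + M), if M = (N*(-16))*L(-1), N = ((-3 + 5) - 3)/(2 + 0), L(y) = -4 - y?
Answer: 1/44560 ≈ 2.2442e-5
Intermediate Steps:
N = -½ (N = (2 - 3)/2 = (½)*(-1) = -½ ≈ -0.50000)
M = -24 (M = (-½*(-16))*(-4 - 1*(-1)) = 8*(-4 + 1) = 8*(-3) = -24)
1/((17398 + 27186) + M) = 1/((17398 + 27186) - 24) = 1/(44584 - 24) = 1/44560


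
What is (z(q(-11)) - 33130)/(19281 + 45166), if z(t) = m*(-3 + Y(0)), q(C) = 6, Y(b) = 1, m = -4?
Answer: -33122/64447 ≈ -0.51394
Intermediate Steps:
z(t) = 8 (z(t) = -4*(-3 + 1) = -4*(-2) = 8)
(z(q(-11)) - 33130)/(19281 + 45166) = (8 - 33130)/(19281 + 45166) = -33122/64447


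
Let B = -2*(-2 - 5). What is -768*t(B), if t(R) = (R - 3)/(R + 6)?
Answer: -2112/5 ≈ -422.40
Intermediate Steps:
B = 14 (B = -2*(-7) = 14)
t(R) = (-3 + R)/(6 + R)
-768*t(B) = -768*(-3 + 14)/(6 + 14) = -768*11/20 = -2112/5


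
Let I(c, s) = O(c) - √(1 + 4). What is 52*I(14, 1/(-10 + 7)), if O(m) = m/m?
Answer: 52 - 52*√5 ≈ -64.276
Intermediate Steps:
O(m) = 1
I(c, s) = 1 - √5 (I(c, s) = 1 - √(1 + 4) = 1 - √5)
52*I(14, 1/(-10 + 7)) = 52*(1 - √5) = 52 - 52*√5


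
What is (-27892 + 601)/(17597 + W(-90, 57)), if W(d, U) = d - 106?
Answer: -27291/17401 ≈ -1.5684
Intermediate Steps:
W(d, U) = -106 + d
(-27892 + 601)/(17597 + W(-90, 57)) = (-27892 + 601)/(17597 + (-106 - 90)) = -27291/(17597 - 196) = -27291/17401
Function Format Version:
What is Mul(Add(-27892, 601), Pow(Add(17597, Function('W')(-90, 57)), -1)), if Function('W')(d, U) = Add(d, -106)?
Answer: Rational(-27291, 17401) ≈ -1.5684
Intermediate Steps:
Function('W')(d, U) = Add(-106, d)
Mul(Add(-27892, 601), Pow(Add(17597, Function('W')(-90, 57)), -1)) = Mul(Add(-27892, 601), Pow(Add(17597, Add(-106, -90)), -1)) = Mul(-27291, Pow(Add(17597, -196), -1)) = Mul(-27291, Pow(17401, -1)) = Mul(-27291, Rational(1, 17401)) = Rational(-27291, 17401)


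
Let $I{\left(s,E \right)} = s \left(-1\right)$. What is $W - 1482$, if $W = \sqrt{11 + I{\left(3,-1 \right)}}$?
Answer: $-1482 + 2 \sqrt{2} \approx -1479.2$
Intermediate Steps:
$I{\left(s,E \right)} = - s$
$W = 2 \sqrt{2}$ ($W = \sqrt{11 - 3} = \sqrt{8} = 2 \sqrt{2} \approx 2.8284$)
$W - 1482 = 2 \sqrt{2} - 1482 = -1482 + 2 \sqrt{2}$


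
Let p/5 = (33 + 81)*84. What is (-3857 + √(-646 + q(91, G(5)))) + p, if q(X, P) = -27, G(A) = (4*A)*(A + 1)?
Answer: 44023 + I*√673 ≈ 44023.0 + 25.942*I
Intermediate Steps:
p = 47880 (p = 5*((33 + 81)*84) = 5*(114*84) = 5*9576 = 47880)
G(A) = 4*A*(1 + A) (G(A) = (4*A)*(1 + A) = 4*A*(1 + A))
(-3857 + √(-646 + q(91, G(5)))) + p = (-3857 + √(-646 - 27)) + 47880 = (-3857 + √(-673)) + 47880 = (-3857 + I*√673) + 47880 = 44023 + I*√673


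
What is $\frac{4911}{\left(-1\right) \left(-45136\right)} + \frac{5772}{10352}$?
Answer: $\frac{19460229}{29202992} \approx 0.66638$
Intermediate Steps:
$\frac{4911}{\left(-1\right) \left(-45136\right)} + \frac{5772}{10352} = \frac{4911}{45136} + 5772 \cdot \frac{1}{10352} = 4911 \cdot \frac{1}{45136} + \frac{1443}{2588} = \frac{4911}{45136} + \frac{1443}{2588} = \frac{19460229}{29202992}$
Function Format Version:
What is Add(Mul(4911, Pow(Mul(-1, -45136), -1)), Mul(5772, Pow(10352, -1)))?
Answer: Rational(19460229, 29202992) ≈ 0.66638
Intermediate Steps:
Add(Mul(4911, Pow(Mul(-1, -45136), -1)), Mul(5772, Pow(10352, -1))) = Add(Mul(4911, Pow(45136, -1)), Mul(5772, Rational(1, 10352))) = Add(Mul(4911, Rational(1, 45136)), Rational(1443, 2588)) = Add(Rational(4911, 45136), Rational(1443, 2588)) = Rational(19460229, 29202992)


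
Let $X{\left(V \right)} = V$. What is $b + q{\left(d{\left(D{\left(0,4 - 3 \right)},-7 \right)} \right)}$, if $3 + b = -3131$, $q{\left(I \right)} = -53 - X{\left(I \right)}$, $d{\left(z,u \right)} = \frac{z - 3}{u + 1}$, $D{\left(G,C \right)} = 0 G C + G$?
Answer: $- \frac{6375}{2} \approx -3187.5$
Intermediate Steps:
$D{\left(G,C \right)} = G$ ($D{\left(G,C \right)} = 0 C + G = 0 + G = G$)
$d{\left(z,u \right)} = \frac{-3 + z}{1 + u}$
$q{\left(I \right)} = -53 - I$
$b = -3134$ ($b = -3 - 3131 = -3134$)
$b + q{\left(d{\left(D{\left(0,4 - 3 \right)},-7 \right)} \right)} = -3134 - \left(53 + \frac{-3 + 0}{1 - 7}\right) = -3134 - \left(53 + \frac{1}{-6} \left(-3\right)\right) = -3134 - \left(53 - - \frac{1}{2}\right) = -3134 - \frac{107}{2} = - \frac{6375}{2}$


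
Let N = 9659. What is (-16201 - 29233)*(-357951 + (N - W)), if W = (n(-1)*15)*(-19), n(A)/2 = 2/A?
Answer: 15876093488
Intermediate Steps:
n(A) = 4/A (n(A) = 2*(2/A) = 4/A)
W = 1140 (W = ((4/(-1))*15)*(-19) = ((4*(-1))*15)*(-19) = -4*15*(-19) = -60*(-19) = 1140)
(-16201 - 29233)*(-357951 + (N - W)) = (-16201 - 29233)*(-357951 + (9659 - 1*1140)) = -45434*(-357951 + (9659 - 1140)) = -45434*(-357951 + 8519) = -45434*(-349432) = 15876093488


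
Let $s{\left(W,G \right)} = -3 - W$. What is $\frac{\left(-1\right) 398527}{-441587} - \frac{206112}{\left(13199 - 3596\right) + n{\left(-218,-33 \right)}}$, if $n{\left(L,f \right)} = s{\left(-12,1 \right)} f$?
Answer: $- \frac{14551281247}{684901437} \approx -21.246$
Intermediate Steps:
$n{\left(L,f \right)} = 9 f$ ($n{\left(L,f \right)} = \left(-3 - -12\right) f = \left(-3 + 12\right) f = 9 f$)
$\frac{\left(-1\right) 398527}{-441587} - \frac{206112}{\left(13199 - 3596\right) + n{\left(-218,-33 \right)}} = \frac{\left(-1\right) 398527}{-441587} - \frac{206112}{\left(13199 - 3596\right) + 9 \left(-33\right)} = \left(-398527\right) \left(- \frac{1}{441587}\right) - \frac{206112}{9603 - 297} = \frac{398527}{441587} - \frac{206112}{9306} = \frac{398527}{441587} - \frac{34352}{1551} = - \frac{14551281247}{684901437}$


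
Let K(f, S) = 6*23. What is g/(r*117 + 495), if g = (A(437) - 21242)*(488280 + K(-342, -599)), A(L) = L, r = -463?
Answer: 80647115/426 ≈ 1.8931e+5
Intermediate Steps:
K(f, S) = 138
g = -10161536490 (g = (437 - 21242)*(488280 + 138) = -20805*488418 = -10161536490)
g/(r*117 + 495) = -10161536490/(-463*117 + 495) = -10161536490/(-54171 + 495) = -10161536490/(-53676) = -10161536490*(-1/53676) = 80647115/426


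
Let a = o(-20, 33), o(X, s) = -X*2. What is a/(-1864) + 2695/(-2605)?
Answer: -128192/121393 ≈ -1.0560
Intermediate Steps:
o(X, s) = -2*X
a = 40 (a = -2*(-20) = 40)
a/(-1864) + 2695/(-2605) = 40/(-1864) + 2695/(-2605) = 40*(-1/1864) + 2695*(-1/2605) = -5/233 - 539/521 = -128192/121393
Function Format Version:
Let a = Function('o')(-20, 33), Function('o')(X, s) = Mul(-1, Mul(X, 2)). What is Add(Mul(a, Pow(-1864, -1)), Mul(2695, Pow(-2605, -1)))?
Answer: Rational(-128192, 121393) ≈ -1.0560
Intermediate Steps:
Function('o')(X, s) = Mul(-2, X) (Function('o')(X, s) = Mul(-1, Mul(2, X)) = Mul(-2, X))
a = 40 (a = Mul(-2, -20) = 40)
Add(Mul(a, Pow(-1864, -1)), Mul(2695, Pow(-2605, -1))) = Add(Mul(40, Pow(-1864, -1)), Mul(2695, Pow(-2605, -1))) = Add(Mul(40, Rational(-1, 1864)), Mul(2695, Rational(-1, 2605))) = Add(Rational(-5, 233), Rational(-539, 521)) = Rational(-128192, 121393)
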